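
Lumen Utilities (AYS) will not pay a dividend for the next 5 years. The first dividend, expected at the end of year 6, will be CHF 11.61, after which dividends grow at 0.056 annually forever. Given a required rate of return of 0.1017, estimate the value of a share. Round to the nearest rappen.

Deferred-dividend DDM. At t=5 the remaining stream is a growing perpetuity with first payment D_6 = 11.61.
V_5 = D_6/(r−g) = 11.61/(0.1017−0.056) = 254.0481
P₀ = V_5/(1+r)^5 = 254.0481/(1+0.1017)^5 = 156.5306

CHF 156.53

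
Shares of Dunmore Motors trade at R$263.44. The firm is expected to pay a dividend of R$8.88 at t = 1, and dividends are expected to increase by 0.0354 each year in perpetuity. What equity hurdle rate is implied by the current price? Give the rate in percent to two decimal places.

Rearranging the constant-growth DDM: r = D₁/P₀ + g.
r = 8.8800 / 263.44 + 0.0354 = 0.03371 + 0.0354 = 0.06911

6.91%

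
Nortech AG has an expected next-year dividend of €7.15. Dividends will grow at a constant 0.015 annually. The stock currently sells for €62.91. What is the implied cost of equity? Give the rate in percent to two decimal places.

12.87%

Rearranging the constant-growth DDM: r = D₁/P₀ + g.
r = 7.1500 / 62.91 + 0.015 = 0.11365 + 0.015 = 0.12865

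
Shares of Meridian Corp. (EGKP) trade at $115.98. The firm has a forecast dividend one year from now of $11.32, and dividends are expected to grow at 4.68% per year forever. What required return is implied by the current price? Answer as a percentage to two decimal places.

Rearranging the constant-growth DDM: r = D₁/P₀ + g.
r = 11.3200 / 115.98 + 0.0468 = 0.09760 + 0.0468 = 0.14440

14.44%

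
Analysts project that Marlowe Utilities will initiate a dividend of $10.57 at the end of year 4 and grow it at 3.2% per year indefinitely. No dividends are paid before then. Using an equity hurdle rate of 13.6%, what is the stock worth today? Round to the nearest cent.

$69.33

Deferred-dividend DDM. At t=3 the remaining stream is a growing perpetuity with first payment D_4 = 10.57.
V_3 = D_4/(r−g) = 10.57/(0.136−0.032) = 101.6346
P₀ = V_3/(1+r)^3 = 101.6346/(1+0.136)^3 = 69.3277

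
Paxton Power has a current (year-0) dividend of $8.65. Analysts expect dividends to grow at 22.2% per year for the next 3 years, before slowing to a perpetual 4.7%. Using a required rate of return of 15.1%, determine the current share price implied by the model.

Two-stage DDM. Project D₁…D_3 at 0.222, terminal growth 0.047, discount at r = 0.151.
D_1 = 10.5703
D_2 = 12.9169
D_3 = 15.7845
Terminal value at t=3: TV = D_4/(r−g) = 16.5263/(0.151−0.047) = 158.9070
P₀ = 10.5703/(1+0.151)^1 + 12.9169/(1+0.151)^2 + 15.7845/(1+0.151)^3 + 158.9070/(1+0.151)^3 = 133.4970

$133.50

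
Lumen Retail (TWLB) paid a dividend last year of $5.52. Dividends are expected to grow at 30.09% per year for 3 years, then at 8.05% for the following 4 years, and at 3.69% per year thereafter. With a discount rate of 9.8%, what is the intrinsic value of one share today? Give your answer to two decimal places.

Three-stage DDM. Project D₁…D_7; terminal Gordon value at t=7 with g = 0.0369; discount at r = 0.098.
D_1 = 7.1810
D_2 = 9.3417
D_3 = 12.1526
D_4 = 13.1309
D_5 = 14.1880
D_6 = 15.3301
D_7 = 16.5642
TV_7 = 17.1754/(0.098−0.0369) = 281.1031
P₀ = Σ Dₜ/(1+r)ᵗ + TV_7/(1+r)^7 = 204.8505

$204.85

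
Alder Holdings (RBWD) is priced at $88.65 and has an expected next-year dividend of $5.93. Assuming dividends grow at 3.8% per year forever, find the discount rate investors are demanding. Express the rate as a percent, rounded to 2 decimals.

Rearranging the constant-growth DDM: r = D₁/P₀ + g.
r = 5.9300 / 88.65 + 0.038 = 0.06689 + 0.038 = 0.10489

10.49%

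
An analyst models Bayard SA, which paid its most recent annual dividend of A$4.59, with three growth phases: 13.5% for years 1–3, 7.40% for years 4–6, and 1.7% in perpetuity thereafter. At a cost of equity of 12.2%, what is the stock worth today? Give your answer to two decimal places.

A$67.52

Three-stage DDM. Project D₁…D_6; terminal Gordon value at t=6 with g = 0.017; discount at r = 0.122.
D_1 = 5.2096
D_2 = 5.9130
D_3 = 6.7112
D_4 = 7.2078
D_5 = 7.7412
D_6 = 8.3141
TV_6 = 8.4554/(0.122−0.017) = 80.5276
P₀ = Σ Dₜ/(1+r)ᵗ + TV_6/(1+r)^6 = 67.5240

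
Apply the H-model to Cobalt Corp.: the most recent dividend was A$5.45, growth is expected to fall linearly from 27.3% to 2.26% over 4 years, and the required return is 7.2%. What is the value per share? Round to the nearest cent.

A$168.07

H-model: P₀ = D₀[(1+g_L) + H(g_S−g_L)]/(r−g_L), with H = 4/2 = 2.
P₀ = 5.45 × [(1+0.0226) + 2×(0.273−0.0226)] / (0.072−0.0226)
   = 5.45 × 1.5234 / 0.0494 = 168.0674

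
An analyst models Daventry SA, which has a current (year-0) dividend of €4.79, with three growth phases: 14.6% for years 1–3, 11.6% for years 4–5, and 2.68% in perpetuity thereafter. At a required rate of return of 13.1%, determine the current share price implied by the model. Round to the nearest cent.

€72.33

Three-stage DDM. Project D₁…D_5; terminal Gordon value at t=5 with g = 0.0268; discount at r = 0.131.
D_1 = 5.4893
D_2 = 6.2908
D_3 = 7.2092
D_4 = 8.0455
D_5 = 8.9788
TV_5 = 9.2194/(0.131−0.0268) = 88.4781
P₀ = Σ Dₜ/(1+r)ᵗ + TV_5/(1+r)^5 = 72.3339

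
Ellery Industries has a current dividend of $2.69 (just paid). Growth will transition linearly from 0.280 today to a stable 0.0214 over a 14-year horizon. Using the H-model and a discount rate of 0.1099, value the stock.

H-model: P₀ = D₀[(1+g_L) + H(g_S−g_L)]/(r−g_L), with H = 14/2 = 7.
P₀ = 2.69 × [(1+0.0214) + 7×(0.28−0.0214)] / (0.1099−0.0214)
   = 2.69 × 2.8316 / 0.0885 = 86.0678

$86.07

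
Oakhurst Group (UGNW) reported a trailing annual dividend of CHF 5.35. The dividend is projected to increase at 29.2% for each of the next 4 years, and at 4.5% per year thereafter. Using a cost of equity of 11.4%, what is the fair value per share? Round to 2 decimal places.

CHF 178.03

Two-stage DDM. Project D₁…D_4 at 0.292, terminal growth 0.045, discount at r = 0.114.
D_1 = 6.9122
D_2 = 8.9306
D_3 = 11.5383
D_4 = 14.9075
Terminal value at t=4: TV = D_5/(r−g) = 15.5783/(0.114−0.045) = 225.7725
P₀ = 6.9122/(1+0.114)^1 + 8.9306/(1+0.114)^2 + 11.5383/(1+0.114)^3 + 14.9075/(1+0.114)^4 + 225.7725/(1+0.114)^4 = 178.0258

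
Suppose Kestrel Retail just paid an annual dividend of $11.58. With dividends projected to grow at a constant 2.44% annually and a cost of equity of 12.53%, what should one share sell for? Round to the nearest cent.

$117.57

Gordon growth model: P₀ = D₁/(r − g). D₁ = 11.58 × (1 + 0.0244) = 11.8626.
P₀ = 11.8626 / (0.1253 − 0.0244) = 11.8626 / 0.1009 = 117.5674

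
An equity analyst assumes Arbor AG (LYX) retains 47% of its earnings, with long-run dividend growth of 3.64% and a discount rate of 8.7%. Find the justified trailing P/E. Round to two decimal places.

Payout ratio b = 1 − 0.47 = 0.53.
Justified trailing P/E = b(1+g)/(r−g) = 0.53×(1+0.0364)/(0.087−0.0364) = 10.8556

10.86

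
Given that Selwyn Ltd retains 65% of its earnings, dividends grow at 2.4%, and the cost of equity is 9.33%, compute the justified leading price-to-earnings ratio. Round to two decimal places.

Payout ratio b = 1 − 0.65 = 0.35.
Justified leading P/E = b/(r−g) = 0.35/(0.0933−0.024) = 5.0505

5.05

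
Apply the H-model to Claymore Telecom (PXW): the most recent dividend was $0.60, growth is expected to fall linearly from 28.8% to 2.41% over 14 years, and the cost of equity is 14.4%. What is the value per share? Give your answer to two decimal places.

H-model: P₀ = D₀[(1+g_L) + H(g_S−g_L)]/(r−g_L), with H = 14/2 = 7.
P₀ = 0.60 × [(1+0.0241) + 7×(0.288−0.0241)] / (0.144−0.0241)
   = 0.60 × 2.8714 / 0.1199 = 14.3690

$14.37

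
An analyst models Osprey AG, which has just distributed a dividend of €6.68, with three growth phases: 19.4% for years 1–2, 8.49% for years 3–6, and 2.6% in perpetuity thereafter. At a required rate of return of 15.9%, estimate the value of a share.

Three-stage DDM. Project D₁…D_6; terminal Gordon value at t=6 with g = 0.026; discount at r = 0.159.
D_1 = 7.9759
D_2 = 9.5232
D_3 = 10.3318
D_4 = 11.2089
D_5 = 12.1606
D_6 = 13.1930
TV_6 = 13.5360/(0.159−0.026) = 101.7747
P₀ = Σ Dₜ/(1+r)ᵗ + TV_6/(1+r)^6 = 80.0668

€80.07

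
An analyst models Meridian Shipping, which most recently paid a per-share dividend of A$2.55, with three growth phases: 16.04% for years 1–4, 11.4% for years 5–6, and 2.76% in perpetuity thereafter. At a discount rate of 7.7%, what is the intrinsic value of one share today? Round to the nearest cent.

Three-stage DDM. Project D₁…D_6; terminal Gordon value at t=6 with g = 0.0276; discount at r = 0.077.
D_1 = 2.9590
D_2 = 3.4336
D_3 = 3.9844
D_4 = 4.6235
D_5 = 5.1506
D_6 = 5.7377
TV_6 = 5.8961/(0.077−0.0276) = 119.3544
P₀ = Σ Dₜ/(1+r)ᵗ + TV_6/(1+r)^6 = 96.0441

A$96.04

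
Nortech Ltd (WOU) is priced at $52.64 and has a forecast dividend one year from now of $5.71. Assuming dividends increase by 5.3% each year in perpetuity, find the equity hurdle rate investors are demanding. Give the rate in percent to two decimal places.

Rearranging the constant-growth DDM: r = D₁/P₀ + g.
r = 5.7100 / 52.64 + 0.053 = 0.10847 + 0.053 = 0.16147

16.15%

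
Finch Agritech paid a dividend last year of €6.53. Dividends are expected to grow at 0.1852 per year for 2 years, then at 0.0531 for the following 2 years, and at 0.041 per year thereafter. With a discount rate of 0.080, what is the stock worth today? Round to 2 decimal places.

Three-stage DDM. Project D₁…D_4; terminal Gordon value at t=4 with g = 0.041; discount at r = 0.08.
D_1 = 7.7394
D_2 = 9.1727
D_3 = 9.6598
D_4 = 10.1727
TV_4 = 10.5898/(0.08−0.041) = 271.5325
P₀ = Σ Dₜ/(1+r)ᵗ + TV_4/(1+r)^4 = 229.7601

€229.76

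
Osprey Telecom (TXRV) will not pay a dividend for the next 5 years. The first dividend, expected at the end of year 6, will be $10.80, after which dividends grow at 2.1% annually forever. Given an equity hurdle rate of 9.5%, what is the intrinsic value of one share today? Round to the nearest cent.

Deferred-dividend DDM. At t=5 the remaining stream is a growing perpetuity with first payment D_6 = 10.80.
V_5 = D_6/(r−g) = 10.80/(0.095−0.021) = 145.9459
P₀ = V_5/(1+r)^5 = 145.9459/(1+0.095)^5 = 92.7089

$92.71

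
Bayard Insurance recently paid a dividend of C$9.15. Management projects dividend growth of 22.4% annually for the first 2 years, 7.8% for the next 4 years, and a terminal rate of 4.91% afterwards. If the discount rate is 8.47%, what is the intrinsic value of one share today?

Three-stage DDM. Project D₁…D_6; terminal Gordon value at t=6 with g = 0.0491; discount at r = 0.0847.
D_1 = 11.1996
D_2 = 13.7083
D_3 = 14.7776
D_4 = 15.9302
D_5 = 17.1728
D_6 = 18.5122
TV_6 = 19.4212/(0.0847−0.0491) = 545.5391
P₀ = Σ Dₜ/(1+r)ᵗ + TV_6/(1+r)^6 = 402.8058

C$402.81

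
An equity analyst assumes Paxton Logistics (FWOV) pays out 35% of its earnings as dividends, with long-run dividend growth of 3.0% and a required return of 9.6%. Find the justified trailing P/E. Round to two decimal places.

Justified trailing P/E = b(1+g)/(r−g) = 0.35×(1+0.03)/(0.096−0.03) = 5.4621

5.46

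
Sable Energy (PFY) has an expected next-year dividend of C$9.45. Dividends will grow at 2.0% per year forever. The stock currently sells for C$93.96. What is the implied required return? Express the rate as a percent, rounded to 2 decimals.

Rearranging the constant-growth DDM: r = D₁/P₀ + g.
r = 9.4500 / 93.96 + 0.02 = 0.10057 + 0.02 = 0.12057

12.06%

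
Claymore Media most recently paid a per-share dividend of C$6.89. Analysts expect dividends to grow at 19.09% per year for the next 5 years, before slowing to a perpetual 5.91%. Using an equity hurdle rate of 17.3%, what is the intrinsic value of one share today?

Two-stage DDM. Project D₁…D_5 at 0.1909, terminal growth 0.0591, discount at r = 0.173.
D_1 = 8.2053
D_2 = 9.7717
D_3 = 11.6371
D_4 = 13.8586
D_5 = 16.5042
Terminal value at t=5: TV = D_6/(r−g) = 17.4796/(0.173−0.0591) = 153.4649
P₀ = 8.2053/(1+0.173)^1 + 9.7717/(1+0.173)^2 + 11.6371/(1+0.173)^3 + 13.8586/(1+0.173)^4 + 16.5042/(1+0.173)^5 + 153.4649/(1+0.173)^5 = 105.1661

C$105.17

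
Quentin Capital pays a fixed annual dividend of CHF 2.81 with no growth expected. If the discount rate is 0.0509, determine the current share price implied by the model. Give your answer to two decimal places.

CHF 55.21

Zero-growth DDM (perpetuity): P₀ = D/r = 2.81 / 0.0509 = 55.2063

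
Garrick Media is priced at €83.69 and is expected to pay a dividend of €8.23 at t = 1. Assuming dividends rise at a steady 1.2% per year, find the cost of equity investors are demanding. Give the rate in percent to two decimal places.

Rearranging the constant-growth DDM: r = D₁/P₀ + g.
r = 8.2300 / 83.69 + 0.012 = 0.09834 + 0.012 = 0.11034

11.03%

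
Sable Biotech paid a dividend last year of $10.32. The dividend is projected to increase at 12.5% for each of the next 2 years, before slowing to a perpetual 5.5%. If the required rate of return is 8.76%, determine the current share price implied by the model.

Two-stage DDM. Project D₁…D_2 at 0.125, terminal growth 0.055, discount at r = 0.0876.
D_1 = 11.6100
D_2 = 13.0612
Terminal value at t=2: TV = D_3/(r−g) = 13.7796/(0.0876−0.055) = 422.6877
P₀ = 11.6100/(1+0.0876)^1 + 13.0612/(1+0.0876)^2 + 422.6877/(1+0.0876)^2 = 379.0565

$379.06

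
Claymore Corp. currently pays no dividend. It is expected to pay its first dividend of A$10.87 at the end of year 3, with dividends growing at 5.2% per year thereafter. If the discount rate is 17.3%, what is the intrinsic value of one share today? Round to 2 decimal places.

A$65.29

Deferred-dividend DDM. At t=2 the remaining stream is a growing perpetuity with first payment D_3 = 10.87.
V_2 = D_3/(r−g) = 10.87/(0.173−0.052) = 89.8347
P₀ = V_2/(1+r)^2 = 89.8347/(1+0.173)^2 = 65.2902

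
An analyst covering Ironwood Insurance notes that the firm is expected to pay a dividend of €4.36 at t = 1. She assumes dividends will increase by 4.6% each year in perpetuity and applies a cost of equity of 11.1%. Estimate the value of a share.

Gordon growth model: P₀ = D₁/(r − g), with D₁ = 4.36 given directly.
P₀ = 4.3600 / (0.111 − 0.046) = 4.3600 / 0.065 = 67.0769

€67.08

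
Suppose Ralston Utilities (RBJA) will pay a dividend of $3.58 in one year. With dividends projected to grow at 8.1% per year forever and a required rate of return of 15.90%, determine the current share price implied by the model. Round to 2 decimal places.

Gordon growth model: P₀ = D₁/(r − g), with D₁ = 3.58 given directly.
P₀ = 3.5800 / (0.159 − 0.081) = 3.5800 / 0.078 = 45.8974

$45.90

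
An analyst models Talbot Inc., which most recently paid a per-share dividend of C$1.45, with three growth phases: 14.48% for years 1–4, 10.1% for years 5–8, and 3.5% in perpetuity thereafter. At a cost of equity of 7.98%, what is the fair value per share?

Three-stage DDM. Project D₁…D_8; terminal Gordon value at t=8 with g = 0.035; discount at r = 0.0798.
D_1 = 1.6600
D_2 = 1.9003
D_3 = 2.1755
D_4 = 2.4905
D_5 = 2.7420
D_6 = 3.0190
D_7 = 3.3239
D_8 = 3.6596
TV_8 = 3.7877/(0.0798−0.035) = 84.5470
P₀ = Σ Dₜ/(1+r)ᵗ + TV_8/(1+r)^8 = 60.1674

C$60.17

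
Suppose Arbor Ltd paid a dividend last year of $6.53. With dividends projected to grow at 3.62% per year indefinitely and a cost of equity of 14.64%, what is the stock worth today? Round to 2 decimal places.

Gordon growth model: P₀ = D₁/(r − g). D₁ = 6.53 × (1 + 0.0362) = 6.7664.
P₀ = 6.7664 / (0.1464 − 0.0362) = 6.7664 / 0.1102 = 61.4010

$61.40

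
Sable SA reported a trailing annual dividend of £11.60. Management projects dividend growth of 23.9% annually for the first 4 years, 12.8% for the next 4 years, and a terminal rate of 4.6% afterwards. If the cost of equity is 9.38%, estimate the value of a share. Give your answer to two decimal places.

Three-stage DDM. Project D₁…D_8; terminal Gordon value at t=8 with g = 0.046; discount at r = 0.0938.
D_1 = 14.3724
D_2 = 17.8074
D_3 = 22.0634
D_4 = 27.3365
D_5 = 30.8356
D_6 = 34.7825
D_7 = 39.2347
D_8 = 44.2568
TV_8 = 46.2926/(0.0938−0.046) = 968.4638
P₀ = Σ Dₜ/(1+r)ᵗ + TV_8/(1+r)^8 = 619.2299

£619.23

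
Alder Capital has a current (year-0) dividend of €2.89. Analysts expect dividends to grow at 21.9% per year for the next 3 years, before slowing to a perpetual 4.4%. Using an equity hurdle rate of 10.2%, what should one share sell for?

€81.06

Two-stage DDM. Project D₁…D_3 at 0.219, terminal growth 0.044, discount at r = 0.102.
D_1 = 3.5229
D_2 = 4.2944
D_3 = 5.2349
Terminal value at t=3: TV = D_4/(r−g) = 5.4652/(0.102−0.044) = 94.2283
P₀ = 3.5229/(1+0.102)^1 + 4.2944/(1+0.102)^2 + 5.2349/(1+0.102)^3 + 94.2283/(1+0.102)^3 = 81.0551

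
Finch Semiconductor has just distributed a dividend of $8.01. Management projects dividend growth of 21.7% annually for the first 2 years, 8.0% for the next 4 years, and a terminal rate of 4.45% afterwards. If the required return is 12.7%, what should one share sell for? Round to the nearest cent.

$151.34

Three-stage DDM. Project D₁…D_6; terminal Gordon value at t=6 with g = 0.0445; discount at r = 0.127.
D_1 = 9.7482
D_2 = 11.8635
D_3 = 12.8126
D_4 = 13.8376
D_5 = 14.9446
D_6 = 16.1402
TV_6 = 16.8584/(0.127−0.0445) = 204.3446
P₀ = Σ Dₜ/(1+r)ᵗ + TV_6/(1+r)^6 = 151.3441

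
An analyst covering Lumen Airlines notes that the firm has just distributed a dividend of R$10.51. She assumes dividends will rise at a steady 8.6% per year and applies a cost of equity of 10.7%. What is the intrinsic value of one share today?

R$543.52

Gordon growth model: P₀ = D₁/(r − g). D₁ = 10.51 × (1 + 0.086) = 11.4139.
P₀ = 11.4139 / (0.107 − 0.086) = 11.4139 / 0.021 = 543.5171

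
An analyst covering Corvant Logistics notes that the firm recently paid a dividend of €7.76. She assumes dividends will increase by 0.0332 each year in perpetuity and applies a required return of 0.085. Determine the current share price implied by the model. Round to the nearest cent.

Gordon growth model: P₀ = D₁/(r − g). D₁ = 7.76 × (1 + 0.0332) = 8.0176.
P₀ = 8.0176 / (0.085 − 0.0332) = 8.0176 / 0.0518 = 154.7805

€154.78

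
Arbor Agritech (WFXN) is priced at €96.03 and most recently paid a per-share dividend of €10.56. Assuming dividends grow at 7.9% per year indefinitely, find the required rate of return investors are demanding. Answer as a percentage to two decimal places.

19.77%

Rearranging the constant-growth DDM: r = D₁/P₀ + g.
D₁ = 10.56 × (1 + 0.079) = 11.3942.
r = 11.3942 / 96.03 + 0.079 = 0.11865 + 0.079 = 0.19765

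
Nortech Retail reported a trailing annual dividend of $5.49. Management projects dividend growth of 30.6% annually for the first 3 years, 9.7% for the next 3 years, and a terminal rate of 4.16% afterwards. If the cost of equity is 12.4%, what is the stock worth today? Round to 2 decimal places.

$148.22

Three-stage DDM. Project D₁…D_6; terminal Gordon value at t=6 with g = 0.0416; discount at r = 0.124.
D_1 = 7.1699
D_2 = 9.3639
D_3 = 12.2293
D_4 = 13.4156
D_5 = 14.7169
D_6 = 16.1444
TV_6 = 16.8160/(0.124−0.0416) = 204.0777
P₀ = Σ Dₜ/(1+r)ᵗ + TV_6/(1+r)^6 = 148.2212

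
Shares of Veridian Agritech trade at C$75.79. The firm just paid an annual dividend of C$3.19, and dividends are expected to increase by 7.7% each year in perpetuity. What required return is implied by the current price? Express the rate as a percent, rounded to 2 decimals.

Rearranging the constant-growth DDM: r = D₁/P₀ + g.
D₁ = 3.19 × (1 + 0.077) = 3.4356.
r = 3.4356 / 75.79 + 0.077 = 0.04533 + 0.077 = 0.12233

12.23%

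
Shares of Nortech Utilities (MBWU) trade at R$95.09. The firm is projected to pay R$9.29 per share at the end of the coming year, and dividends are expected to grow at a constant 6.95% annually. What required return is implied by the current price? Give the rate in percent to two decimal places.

Rearranging the constant-growth DDM: r = D₁/P₀ + g.
r = 9.2900 / 95.09 + 0.0695 = 0.09770 + 0.0695 = 0.16720

16.72%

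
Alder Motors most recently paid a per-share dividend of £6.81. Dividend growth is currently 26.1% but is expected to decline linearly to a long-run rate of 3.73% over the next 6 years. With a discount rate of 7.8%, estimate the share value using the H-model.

£285.85

H-model: P₀ = D₀[(1+g_L) + H(g_S−g_L)]/(r−g_L), with H = 6/2 = 3.
P₀ = 6.81 × [(1+0.0373) + 3×(0.261−0.0373)] / (0.078−0.0373)
   = 6.81 × 1.7084 / 0.0407 = 285.8527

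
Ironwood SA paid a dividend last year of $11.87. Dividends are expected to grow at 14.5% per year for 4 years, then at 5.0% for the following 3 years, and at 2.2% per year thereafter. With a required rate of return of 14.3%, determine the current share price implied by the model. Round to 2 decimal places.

Three-stage DDM. Project D₁…D_7; terminal Gordon value at t=7 with g = 0.022; discount at r = 0.143.
D_1 = 13.5911
D_2 = 15.5619
D_3 = 17.8183
D_4 = 20.4020
D_5 = 21.4221
D_6 = 22.4932
D_7 = 23.6179
TV_7 = 24.1375/(0.143−0.022) = 199.4831
P₀ = Σ Dₜ/(1+r)ᵗ + TV_7/(1+r)^7 = 156.2903

$156.29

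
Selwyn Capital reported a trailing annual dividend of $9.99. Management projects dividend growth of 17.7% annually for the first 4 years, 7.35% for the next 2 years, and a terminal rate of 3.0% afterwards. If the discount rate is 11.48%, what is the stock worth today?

Three-stage DDM. Project D₁…D_6; terminal Gordon value at t=6 with g = 0.03; discount at r = 0.1148.
D_1 = 11.7582
D_2 = 13.8394
D_3 = 16.2890
D_4 = 19.1722
D_5 = 20.5813
D_6 = 22.0941
TV_6 = 22.7569/(0.1148−0.03) = 268.3594
P₀ = Σ Dₜ/(1+r)ᵗ + TV_6/(1+r)^6 = 209.1264

$209.13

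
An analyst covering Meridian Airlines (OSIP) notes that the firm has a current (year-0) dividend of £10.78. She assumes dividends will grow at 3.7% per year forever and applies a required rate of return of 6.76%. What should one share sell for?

Gordon growth model: P₀ = D₁/(r − g). D₁ = 10.78 × (1 + 0.037) = 11.1789.
P₀ = 11.1789 / (0.0676 − 0.037) = 11.1789 / 0.0306 = 365.3222

£365.32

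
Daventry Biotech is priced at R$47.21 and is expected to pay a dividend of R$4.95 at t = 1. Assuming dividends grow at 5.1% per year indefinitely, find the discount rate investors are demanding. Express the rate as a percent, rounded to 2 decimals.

Rearranging the constant-growth DDM: r = D₁/P₀ + g.
r = 4.9500 / 47.21 + 0.051 = 0.10485 + 0.051 = 0.15585

15.59%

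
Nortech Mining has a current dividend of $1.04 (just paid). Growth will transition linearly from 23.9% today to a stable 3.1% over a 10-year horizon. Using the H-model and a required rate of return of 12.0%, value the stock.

$24.20

H-model: P₀ = D₀[(1+g_L) + H(g_S−g_L)]/(r−g_L), with H = 10/2 = 5.
P₀ = 1.04 × [(1+0.031) + 5×(0.239−0.031)] / (0.12−0.031)
   = 1.04 × 2.0710 / 0.089 = 24.2004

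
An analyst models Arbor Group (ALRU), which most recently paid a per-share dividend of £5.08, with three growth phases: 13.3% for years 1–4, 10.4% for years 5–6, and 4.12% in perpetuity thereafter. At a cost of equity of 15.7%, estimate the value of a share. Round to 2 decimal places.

Three-stage DDM. Project D₁…D_6; terminal Gordon value at t=6 with g = 0.0412; discount at r = 0.157.
D_1 = 5.7556
D_2 = 6.5211
D_3 = 7.3885
D_4 = 8.3711
D_5 = 9.2417
D_6 = 10.2028
TV_6 = 10.6232/(0.157−0.0412) = 91.7375
P₀ = Σ Dₜ/(1+r)ᵗ + TV_6/(1+r)^6 = 66.2411

£66.24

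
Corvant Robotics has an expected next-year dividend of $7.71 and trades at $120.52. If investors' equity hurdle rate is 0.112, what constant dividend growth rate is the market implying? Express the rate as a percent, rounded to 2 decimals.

4.80%

From P₀ = D₁/(r − g), the implied growth is g = r − D₁/P₀.
g = 0.112 − 7.71/120.52 = 0.112 − 0.06397 = 0.04803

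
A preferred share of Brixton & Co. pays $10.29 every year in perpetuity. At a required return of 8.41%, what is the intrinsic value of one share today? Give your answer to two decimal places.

$122.35

Zero-growth DDM (perpetuity): P₀ = D/r = 10.29 / 0.0841 = 122.3543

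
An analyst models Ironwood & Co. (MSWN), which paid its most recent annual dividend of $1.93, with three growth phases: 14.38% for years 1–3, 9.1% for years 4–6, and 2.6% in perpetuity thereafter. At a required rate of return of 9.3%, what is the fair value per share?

Three-stage DDM. Project D₁…D_6; terminal Gordon value at t=6 with g = 0.026; discount at r = 0.093.
D_1 = 2.2075
D_2 = 2.5250
D_3 = 2.8881
D_4 = 3.1509
D_5 = 3.4376
D_6 = 3.7504
TV_6 = 3.8479/(0.093−0.026) = 57.4321
P₀ = Σ Dₜ/(1+r)ᵗ + TV_6/(1+r)^6 = 46.6410

$46.64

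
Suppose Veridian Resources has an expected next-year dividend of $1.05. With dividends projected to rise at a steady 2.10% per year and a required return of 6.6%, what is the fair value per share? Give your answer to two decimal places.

Gordon growth model: P₀ = D₁/(r − g), with D₁ = 1.05 given directly.
P₀ = 1.0500 / (0.066 − 0.021) = 1.0500 / 0.045 = 23.3333

$23.33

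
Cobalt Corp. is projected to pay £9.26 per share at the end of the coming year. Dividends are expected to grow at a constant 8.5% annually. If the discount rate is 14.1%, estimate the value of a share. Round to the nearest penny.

Gordon growth model: P₀ = D₁/(r − g), with D₁ = 9.26 given directly.
P₀ = 9.2600 / (0.141 − 0.085) = 9.2600 / 0.056 = 165.3571

£165.36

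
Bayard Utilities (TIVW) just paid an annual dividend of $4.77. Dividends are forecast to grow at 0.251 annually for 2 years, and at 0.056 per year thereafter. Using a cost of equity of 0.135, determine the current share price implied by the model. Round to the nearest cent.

Two-stage DDM. Project D₁…D_2 at 0.251, terminal growth 0.056, discount at r = 0.135.
D_1 = 5.9673
D_2 = 7.4651
Terminal value at t=2: TV = D_3/(r−g) = 7.8831/(0.135−0.056) = 99.7860
P₀ = 5.9673/(1+0.135)^1 + 7.4651/(1+0.135)^2 + 99.7860/(1+0.135)^2 = 88.5125

$88.51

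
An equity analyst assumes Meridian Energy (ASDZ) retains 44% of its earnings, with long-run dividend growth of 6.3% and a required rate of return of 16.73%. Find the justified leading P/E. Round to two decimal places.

Payout ratio b = 1 − 0.44 = 0.56.
Justified leading P/E = b/(r−g) = 0.56/(0.1673−0.063) = 5.3691

5.37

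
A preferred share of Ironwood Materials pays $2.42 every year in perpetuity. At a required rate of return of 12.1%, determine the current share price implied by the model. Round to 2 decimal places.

Zero-growth DDM (perpetuity): P₀ = D/r = 2.42 / 0.121 = 20.0000

$20.00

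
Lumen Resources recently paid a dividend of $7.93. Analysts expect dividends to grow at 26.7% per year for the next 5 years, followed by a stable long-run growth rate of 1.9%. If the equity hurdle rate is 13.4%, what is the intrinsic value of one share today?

Two-stage DDM. Project D₁…D_5 at 0.267, terminal growth 0.019, discount at r = 0.134.
D_1 = 10.0473
D_2 = 12.7299
D_3 = 16.1288
D_4 = 20.4352
D_5 = 25.8914
Terminal value at t=5: TV = D_6/(r−g) = 26.3834/(0.134−0.019) = 229.4207
P₀ = 10.0473/(1+0.134)^1 + 12.7299/(1+0.134)^2 + 16.1288/(1+0.134)^3 + 20.4352/(1+0.134)^4 + 25.8914/(1+0.134)^5 + 229.4207/(1+0.134)^5 = 178.3233

$178.32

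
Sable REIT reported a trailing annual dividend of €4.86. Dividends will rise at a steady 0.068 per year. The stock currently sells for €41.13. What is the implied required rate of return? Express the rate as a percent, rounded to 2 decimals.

19.42%

Rearranging the constant-growth DDM: r = D₁/P₀ + g.
D₁ = 4.86 × (1 + 0.068) = 5.1905.
r = 5.1905 / 41.13 + 0.068 = 0.12620 + 0.068 = 0.19420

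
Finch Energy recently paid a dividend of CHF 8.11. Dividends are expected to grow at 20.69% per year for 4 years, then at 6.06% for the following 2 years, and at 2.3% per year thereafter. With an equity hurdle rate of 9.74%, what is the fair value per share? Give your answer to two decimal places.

CHF 216.31

Three-stage DDM. Project D₁…D_6; terminal Gordon value at t=6 with g = 0.023; discount at r = 0.0974.
D_1 = 9.7880
D_2 = 11.8131
D_3 = 14.2572
D_4 = 17.2070
D_5 = 18.2498
D_6 = 19.3557
TV_6 = 19.8009/(0.0974−0.023) = 266.1411
P₀ = Σ Dₜ/(1+r)ᵗ + TV_6/(1+r)^6 = 216.3074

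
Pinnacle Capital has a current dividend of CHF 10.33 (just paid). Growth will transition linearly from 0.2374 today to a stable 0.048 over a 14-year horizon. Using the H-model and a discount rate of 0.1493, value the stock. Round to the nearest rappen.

H-model: P₀ = D₀[(1+g_L) + H(g_S−g_L)]/(r−g_L), with H = 14/2 = 7.
P₀ = 10.33 × [(1+0.048) + 7×(0.2374−0.048)] / (0.1493−0.048)
   = 10.33 × 2.3738 / 0.1013 = 242.0667

CHF 242.07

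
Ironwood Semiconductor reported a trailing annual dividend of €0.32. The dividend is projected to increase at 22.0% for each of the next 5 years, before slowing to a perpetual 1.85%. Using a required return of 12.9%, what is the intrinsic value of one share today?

Two-stage DDM. Project D₁…D_5 at 0.22, terminal growth 0.0185, discount at r = 0.129.
D_1 = 0.3904
D_2 = 0.4763
D_3 = 0.5811
D_4 = 0.7089
D_5 = 0.8649
Terminal value at t=5: TV = D_6/(r−g) = 0.8809/(0.129−0.0185) = 7.9716
P₀ = 0.3904/(1+0.129)^1 + 0.4763/(1+0.129)^2 + 0.5811/(1+0.129)^3 + 0.7089/(1+0.129)^4 + 0.8649/(1+0.129)^5 + 7.9716/(1+0.129)^5 = 6.3770

€6.38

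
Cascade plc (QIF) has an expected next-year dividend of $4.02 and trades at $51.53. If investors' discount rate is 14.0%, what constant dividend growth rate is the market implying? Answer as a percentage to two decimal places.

From P₀ = D₁/(r − g), the implied growth is g = r − D₁/P₀.
g = 0.14 − 4.02/51.53 = 0.14 − 0.07801 = 0.06199

6.20%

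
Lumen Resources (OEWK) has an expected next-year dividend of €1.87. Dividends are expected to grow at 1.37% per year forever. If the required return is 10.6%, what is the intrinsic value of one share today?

Gordon growth model: P₀ = D₁/(r − g), with D₁ = 1.87 given directly.
P₀ = 1.8700 / (0.106 − 0.0137) = 1.8700 / 0.0923 = 20.2600

€20.26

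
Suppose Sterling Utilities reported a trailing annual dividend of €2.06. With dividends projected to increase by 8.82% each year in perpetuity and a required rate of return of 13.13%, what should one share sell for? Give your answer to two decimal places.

€52.01

Gordon growth model: P₀ = D₁/(r − g). D₁ = 2.06 × (1 + 0.0882) = 2.2417.
P₀ = 2.2417 / (0.1313 − 0.0882) = 2.2417 / 0.0431 = 52.0114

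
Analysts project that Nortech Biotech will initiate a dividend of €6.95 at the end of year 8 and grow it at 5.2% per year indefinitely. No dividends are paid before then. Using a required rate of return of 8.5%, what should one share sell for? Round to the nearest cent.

€118.98

Deferred-dividend DDM. At t=7 the remaining stream is a growing perpetuity with first payment D_8 = 6.95.
V_7 = D_8/(r−g) = 6.95/(0.085−0.052) = 210.6061
P₀ = V_7/(1+r)^7 = 210.6061/(1+0.085)^7 = 118.9769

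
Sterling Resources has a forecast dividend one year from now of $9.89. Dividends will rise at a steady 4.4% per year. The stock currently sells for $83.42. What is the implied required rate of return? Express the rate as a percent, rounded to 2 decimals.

16.26%

Rearranging the constant-growth DDM: r = D₁/P₀ + g.
r = 9.8900 / 83.42 + 0.044 = 0.11856 + 0.044 = 0.16256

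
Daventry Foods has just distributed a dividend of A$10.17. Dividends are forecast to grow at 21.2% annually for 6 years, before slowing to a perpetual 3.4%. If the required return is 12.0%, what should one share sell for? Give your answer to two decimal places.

Two-stage DDM. Project D₁…D_6 at 0.212, terminal growth 0.034, discount at r = 0.12.
D_1 = 12.3260
D_2 = 14.9392
D_3 = 18.1063
D_4 = 21.9448
D_5 = 26.5971
D_6 = 32.2357
Terminal value at t=6: TV = D_7/(r−g) = 33.3317/(0.12−0.034) = 387.5777
P₀ = 12.3260/(1+0.12)^1 + 14.9392/(1+0.12)^2 + 18.1063/(1+0.12)^3 + 21.9448/(1+0.12)^4 + 26.5971/(1+0.12)^5 + 32.2357/(1+0.12)^6 + 387.5777/(1+0.12)^6 = 277.5312

A$277.53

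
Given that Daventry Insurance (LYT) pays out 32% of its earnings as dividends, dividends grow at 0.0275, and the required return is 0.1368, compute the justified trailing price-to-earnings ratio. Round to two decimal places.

Justified trailing P/E = b(1+g)/(r−g) = 0.32×(1+0.0275)/(0.1368−0.0275) = 3.0082

3.01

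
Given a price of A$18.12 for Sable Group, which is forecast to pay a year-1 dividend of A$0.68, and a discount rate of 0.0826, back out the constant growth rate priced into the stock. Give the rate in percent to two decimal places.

From P₀ = D₁/(r − g), the implied growth is g = r − D₁/P₀.
g = 0.0826 − 0.68/18.12 = 0.0826 − 0.03753 = 0.04507

4.51%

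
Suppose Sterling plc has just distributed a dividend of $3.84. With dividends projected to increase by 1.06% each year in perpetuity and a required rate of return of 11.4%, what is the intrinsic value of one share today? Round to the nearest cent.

$37.53

Gordon growth model: P₀ = D₁/(r − g). D₁ = 3.84 × (1 + 0.0106) = 3.8807.
P₀ = 3.8807 / (0.114 − 0.0106) = 3.8807 / 0.1034 = 37.5310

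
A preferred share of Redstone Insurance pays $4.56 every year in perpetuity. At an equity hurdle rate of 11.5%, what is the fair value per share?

$39.65

Zero-growth DDM (perpetuity): P₀ = D/r = 4.56 / 0.115 = 39.6522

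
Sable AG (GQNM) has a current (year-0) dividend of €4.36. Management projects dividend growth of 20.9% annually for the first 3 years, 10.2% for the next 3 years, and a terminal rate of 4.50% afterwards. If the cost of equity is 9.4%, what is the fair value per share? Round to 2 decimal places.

Three-stage DDM. Project D₁…D_6; terminal Gordon value at t=6 with g = 0.045; discount at r = 0.094.
D_1 = 5.2712
D_2 = 6.3729
D_3 = 7.7049
D_4 = 8.4908
D_5 = 9.3568
D_6 = 10.3112
TV_6 = 10.7752/(0.094−0.045) = 219.9026
P₀ = Σ Dₜ/(1+r)ᵗ + TV_6/(1+r)^6 = 162.2112

€162.21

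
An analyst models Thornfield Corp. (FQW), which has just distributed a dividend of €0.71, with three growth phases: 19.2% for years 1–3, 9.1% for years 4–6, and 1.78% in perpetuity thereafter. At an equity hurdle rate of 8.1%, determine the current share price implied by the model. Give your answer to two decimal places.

Three-stage DDM. Project D₁…D_6; terminal Gordon value at t=6 with g = 0.0178; discount at r = 0.081.
D_1 = 0.8463
D_2 = 1.0088
D_3 = 1.2025
D_4 = 1.3119
D_5 = 1.4313
D_6 = 1.5616
TV_6 = 1.5894/(0.081−0.0178) = 25.1482
P₀ = Σ Dₜ/(1+r)ᵗ + TV_6/(1+r)^6 = 21.2670

€21.27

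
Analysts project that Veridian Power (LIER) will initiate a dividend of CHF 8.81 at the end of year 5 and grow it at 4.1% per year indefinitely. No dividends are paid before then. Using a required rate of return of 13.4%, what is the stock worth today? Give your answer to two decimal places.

Deferred-dividend DDM. At t=4 the remaining stream is a growing perpetuity with first payment D_5 = 8.81.
V_4 = D_5/(r−g) = 8.81/(0.134−0.041) = 94.7312
P₀ = V_4/(1+r)^4 = 94.7312/(1+0.134)^4 = 57.2850

CHF 57.28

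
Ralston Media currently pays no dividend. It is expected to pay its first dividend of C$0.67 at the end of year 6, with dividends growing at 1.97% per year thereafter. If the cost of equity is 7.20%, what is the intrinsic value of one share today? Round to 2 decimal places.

C$9.05

Deferred-dividend DDM. At t=5 the remaining stream is a growing perpetuity with first payment D_6 = 0.67.
V_5 = D_6/(r−g) = 0.67/(0.072−0.0197) = 12.8107
P₀ = V_5/(1+r)^5 = 12.8107/(1+0.072)^5 = 9.0490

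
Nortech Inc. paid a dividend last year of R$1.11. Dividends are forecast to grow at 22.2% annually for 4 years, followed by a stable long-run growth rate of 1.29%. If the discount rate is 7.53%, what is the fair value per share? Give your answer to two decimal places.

R$36.23

Two-stage DDM. Project D₁…D_4 at 0.222, terminal growth 0.0129, discount at r = 0.0753.
D_1 = 1.3564
D_2 = 1.6575
D_3 = 2.0255
D_4 = 2.4752
Terminal value at t=4: TV = D_5/(r−g) = 2.5071/(0.0753−0.0129) = 40.1781
P₀ = 1.3564/(1+0.0753)^1 + 1.6575/(1+0.0753)^2 + 2.0255/(1+0.0753)^3 + 2.4752/(1+0.0753)^4 + 40.1781/(1+0.0753)^4 = 36.2273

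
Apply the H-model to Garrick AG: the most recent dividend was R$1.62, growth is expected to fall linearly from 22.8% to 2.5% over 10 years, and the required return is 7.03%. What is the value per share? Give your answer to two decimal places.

R$72.95

H-model: P₀ = D₀[(1+g_L) + H(g_S−g_L)]/(r−g_L), with H = 10/2 = 5.
P₀ = 1.62 × [(1+0.025) + 5×(0.228−0.025)] / (0.0703−0.025)
   = 1.62 × 2.0400 / 0.0453 = 72.9536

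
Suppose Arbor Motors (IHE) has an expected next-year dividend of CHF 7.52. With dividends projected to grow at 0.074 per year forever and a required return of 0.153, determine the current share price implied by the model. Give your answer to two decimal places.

CHF 95.19

Gordon growth model: P₀ = D₁/(r − g), with D₁ = 7.52 given directly.
P₀ = 7.5200 / (0.153 − 0.074) = 7.5200 / 0.079 = 95.1899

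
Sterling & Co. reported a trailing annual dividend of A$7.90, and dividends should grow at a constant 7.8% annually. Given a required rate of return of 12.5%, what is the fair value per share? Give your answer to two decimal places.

Gordon growth model: P₀ = D₁/(r − g). D₁ = 7.90 × (1 + 0.078) = 8.5162.
P₀ = 8.5162 / (0.125 − 0.078) = 8.5162 / 0.047 = 181.1957

A$181.20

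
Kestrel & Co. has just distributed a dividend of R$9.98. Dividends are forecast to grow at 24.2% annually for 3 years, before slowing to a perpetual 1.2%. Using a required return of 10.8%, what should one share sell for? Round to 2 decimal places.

R$185.96

Two-stage DDM. Project D₁…D_3 at 0.242, terminal growth 0.012, discount at r = 0.108.
D_1 = 12.3952
D_2 = 15.3948
D_3 = 19.1203
Terminal value at t=3: TV = D_4/(r−g) = 19.3498/(0.108−0.012) = 201.5601
P₀ = 12.3952/(1+0.108)^1 + 15.3948/(1+0.108)^2 + 19.1203/(1+0.108)^3 + 201.5601/(1+0.108)^3 = 185.9619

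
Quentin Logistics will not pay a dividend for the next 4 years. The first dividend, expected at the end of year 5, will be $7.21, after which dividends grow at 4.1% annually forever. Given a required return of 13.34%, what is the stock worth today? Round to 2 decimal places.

Deferred-dividend DDM. At t=4 the remaining stream is a growing perpetuity with first payment D_5 = 7.21.
V_4 = D_5/(r−g) = 7.21/(0.1334−0.041) = 78.0303
P₀ = V_4/(1+r)^4 = 78.0303/(1+0.1334)^4 = 47.2858

$47.29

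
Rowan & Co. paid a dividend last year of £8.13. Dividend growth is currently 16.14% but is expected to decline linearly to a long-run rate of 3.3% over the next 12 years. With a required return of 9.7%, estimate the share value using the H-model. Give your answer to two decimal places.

H-model: P₀ = D₀[(1+g_L) + H(g_S−g_L)]/(r−g_L), with H = 12/2 = 6.
P₀ = 8.13 × [(1+0.033) + 6×(0.1614−0.033)] / (0.097−0.033)
   = 8.13 × 1.8034 / 0.064 = 229.0882

£229.09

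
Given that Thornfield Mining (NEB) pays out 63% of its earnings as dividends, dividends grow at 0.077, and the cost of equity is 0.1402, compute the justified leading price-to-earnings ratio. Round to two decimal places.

Justified leading P/E = b/(r−g) = 0.63/(0.1402−0.077) = 9.9684

9.97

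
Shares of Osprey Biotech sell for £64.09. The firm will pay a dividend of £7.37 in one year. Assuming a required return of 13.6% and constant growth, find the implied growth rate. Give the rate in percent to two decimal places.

From P₀ = D₁/(r − g), the implied growth is g = r − D₁/P₀.
g = 0.136 − 7.37/64.09 = 0.136 − 0.11499 = 0.02101

2.10%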